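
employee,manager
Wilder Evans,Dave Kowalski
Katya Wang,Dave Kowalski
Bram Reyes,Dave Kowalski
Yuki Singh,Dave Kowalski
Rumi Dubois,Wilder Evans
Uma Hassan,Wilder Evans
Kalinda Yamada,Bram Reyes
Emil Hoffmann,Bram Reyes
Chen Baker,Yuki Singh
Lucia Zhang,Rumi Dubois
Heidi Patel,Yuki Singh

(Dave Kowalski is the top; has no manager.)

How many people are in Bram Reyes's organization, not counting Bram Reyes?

Bram Reyes directly manages Kalinda Yamada, Emil Hoffmann. Kalinda Yamada has no reports. Emil Hoffmann has no reports. So Bram Reyes's organization is 2 direct reports plus everyone under them: 1 + 1 = 2.

2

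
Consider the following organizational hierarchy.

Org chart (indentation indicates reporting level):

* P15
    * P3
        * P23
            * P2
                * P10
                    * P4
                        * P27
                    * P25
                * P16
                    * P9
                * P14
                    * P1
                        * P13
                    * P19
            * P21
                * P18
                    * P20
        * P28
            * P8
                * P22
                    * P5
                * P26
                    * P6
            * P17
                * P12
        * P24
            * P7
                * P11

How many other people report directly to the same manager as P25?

P25 reports to P10. P10's other direct reports are P4 — 1 peer.

1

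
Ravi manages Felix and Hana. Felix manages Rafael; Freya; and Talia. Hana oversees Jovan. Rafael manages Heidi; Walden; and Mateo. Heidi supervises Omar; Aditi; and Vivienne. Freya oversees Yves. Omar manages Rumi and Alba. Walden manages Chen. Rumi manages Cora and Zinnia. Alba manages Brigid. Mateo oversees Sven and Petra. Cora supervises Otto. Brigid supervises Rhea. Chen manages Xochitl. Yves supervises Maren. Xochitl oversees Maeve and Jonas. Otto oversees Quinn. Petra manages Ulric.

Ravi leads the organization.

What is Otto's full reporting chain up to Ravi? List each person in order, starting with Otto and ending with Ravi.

Otto -> Cora -> Rumi -> Omar -> Heidi -> Rafael -> Felix -> Ravi

Otto reports to Cora. Cora reports to Rumi. Rumi reports to Omar. Omar reports to Heidi. Heidi reports to Rafael. Rafael reports to Felix. Felix reports to Ravi. Ravi is at the top.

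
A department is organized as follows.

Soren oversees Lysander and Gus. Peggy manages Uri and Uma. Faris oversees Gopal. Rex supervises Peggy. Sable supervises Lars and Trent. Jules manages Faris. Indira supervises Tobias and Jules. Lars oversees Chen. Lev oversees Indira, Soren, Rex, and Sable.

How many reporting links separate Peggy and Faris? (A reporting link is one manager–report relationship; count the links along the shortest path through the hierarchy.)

5

Peggy is 2 levels below Lev, and Faris is 3 levels below Lev (their lowest common manager). The shortest path runs up from Peggy to Lev and back down to Faris: 2 + 3 = 5 links.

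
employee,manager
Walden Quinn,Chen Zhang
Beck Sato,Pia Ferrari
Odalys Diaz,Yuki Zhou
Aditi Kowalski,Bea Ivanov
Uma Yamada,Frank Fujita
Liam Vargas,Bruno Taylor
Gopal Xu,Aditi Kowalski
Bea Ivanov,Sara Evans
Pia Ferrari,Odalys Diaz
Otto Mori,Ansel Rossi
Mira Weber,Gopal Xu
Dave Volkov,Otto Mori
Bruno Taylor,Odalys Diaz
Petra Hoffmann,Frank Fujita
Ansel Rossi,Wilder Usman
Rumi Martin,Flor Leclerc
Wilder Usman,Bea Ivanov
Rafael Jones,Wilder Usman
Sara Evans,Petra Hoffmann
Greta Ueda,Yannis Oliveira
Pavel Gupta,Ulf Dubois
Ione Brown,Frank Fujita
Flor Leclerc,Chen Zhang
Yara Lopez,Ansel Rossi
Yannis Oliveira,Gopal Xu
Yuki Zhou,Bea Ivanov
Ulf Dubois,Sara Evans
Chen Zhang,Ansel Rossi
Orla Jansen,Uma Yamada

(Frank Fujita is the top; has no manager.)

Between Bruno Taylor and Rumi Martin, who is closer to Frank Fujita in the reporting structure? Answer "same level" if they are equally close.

Bruno Taylor

Bruno Taylor is 6 levels below Frank Fujita; Rumi Martin is 8. Bruno Taylor is higher.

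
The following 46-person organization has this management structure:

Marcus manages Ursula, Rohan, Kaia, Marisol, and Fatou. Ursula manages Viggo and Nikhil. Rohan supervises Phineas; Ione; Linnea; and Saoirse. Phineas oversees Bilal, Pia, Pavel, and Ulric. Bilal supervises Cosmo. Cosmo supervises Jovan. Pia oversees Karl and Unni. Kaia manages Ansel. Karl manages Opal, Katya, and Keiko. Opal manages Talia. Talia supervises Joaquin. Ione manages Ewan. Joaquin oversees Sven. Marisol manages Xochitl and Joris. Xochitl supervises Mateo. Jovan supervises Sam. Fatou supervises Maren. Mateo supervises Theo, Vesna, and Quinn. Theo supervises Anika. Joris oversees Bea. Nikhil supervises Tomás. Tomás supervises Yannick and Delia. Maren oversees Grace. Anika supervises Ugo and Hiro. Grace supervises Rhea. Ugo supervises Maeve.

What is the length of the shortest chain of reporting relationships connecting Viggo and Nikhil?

Viggo is 1 level below Ursula, and Nikhil is 1 level below Ursula (their lowest common manager). The shortest path runs up from Viggo to Ursula and back down to Nikhil: 1 + 1 = 2 links.

2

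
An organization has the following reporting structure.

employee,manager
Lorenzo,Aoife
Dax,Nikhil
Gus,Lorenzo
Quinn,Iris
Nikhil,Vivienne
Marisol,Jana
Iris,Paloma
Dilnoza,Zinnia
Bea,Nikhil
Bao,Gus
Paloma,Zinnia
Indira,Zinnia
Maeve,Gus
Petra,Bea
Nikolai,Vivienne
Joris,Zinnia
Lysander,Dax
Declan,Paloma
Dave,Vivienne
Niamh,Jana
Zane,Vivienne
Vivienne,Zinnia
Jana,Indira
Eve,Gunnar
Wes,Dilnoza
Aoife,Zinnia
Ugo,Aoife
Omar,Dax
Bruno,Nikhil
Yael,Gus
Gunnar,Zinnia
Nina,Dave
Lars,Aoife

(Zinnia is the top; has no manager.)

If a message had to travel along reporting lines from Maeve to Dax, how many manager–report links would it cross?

7

Maeve is 4 levels below Zinnia, and Dax is 3 levels below Zinnia (their lowest common manager). The shortest path runs up from Maeve to Zinnia and back down to Dax: 4 + 3 = 7 links.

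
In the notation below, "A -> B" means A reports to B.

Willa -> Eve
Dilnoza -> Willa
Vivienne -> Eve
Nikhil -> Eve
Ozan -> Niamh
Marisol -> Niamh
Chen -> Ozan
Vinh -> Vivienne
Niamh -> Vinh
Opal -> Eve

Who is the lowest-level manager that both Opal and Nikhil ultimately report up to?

Eve

Opal's chain of managers is Eve. Nikhil's chain of managers is Eve. The first manager that appears in both chains is Eve.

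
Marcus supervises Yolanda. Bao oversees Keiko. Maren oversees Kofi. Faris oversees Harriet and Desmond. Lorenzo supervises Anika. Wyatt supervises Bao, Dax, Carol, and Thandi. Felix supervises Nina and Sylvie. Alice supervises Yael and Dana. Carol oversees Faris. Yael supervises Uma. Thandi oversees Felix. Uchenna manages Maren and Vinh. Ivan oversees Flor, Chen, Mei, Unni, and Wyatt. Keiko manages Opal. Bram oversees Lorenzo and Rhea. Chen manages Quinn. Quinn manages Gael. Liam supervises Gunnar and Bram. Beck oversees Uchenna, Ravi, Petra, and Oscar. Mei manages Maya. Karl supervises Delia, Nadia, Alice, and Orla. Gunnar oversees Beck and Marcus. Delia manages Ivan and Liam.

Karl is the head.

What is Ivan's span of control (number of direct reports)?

Ivan directly manages Chen, Wyatt, Mei, Flor, Unni. That is 5 direct reports.

5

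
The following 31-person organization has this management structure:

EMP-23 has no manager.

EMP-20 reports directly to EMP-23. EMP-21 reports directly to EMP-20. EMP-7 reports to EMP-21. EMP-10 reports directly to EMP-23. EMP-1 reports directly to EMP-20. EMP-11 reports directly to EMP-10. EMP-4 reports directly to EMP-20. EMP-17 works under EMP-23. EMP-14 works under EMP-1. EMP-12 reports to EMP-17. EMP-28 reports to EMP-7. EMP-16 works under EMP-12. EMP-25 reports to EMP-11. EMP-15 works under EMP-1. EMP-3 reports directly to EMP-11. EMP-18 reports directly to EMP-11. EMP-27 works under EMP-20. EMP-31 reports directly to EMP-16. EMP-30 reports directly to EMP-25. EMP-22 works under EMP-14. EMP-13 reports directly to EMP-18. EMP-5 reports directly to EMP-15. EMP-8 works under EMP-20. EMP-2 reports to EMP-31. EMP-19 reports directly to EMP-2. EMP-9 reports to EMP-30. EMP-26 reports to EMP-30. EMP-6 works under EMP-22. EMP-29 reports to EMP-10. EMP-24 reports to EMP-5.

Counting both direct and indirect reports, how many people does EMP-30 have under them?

2

EMP-30 directly manages EMP-9, EMP-26. EMP-9 has no reports. EMP-26 has no reports. So EMP-30's organization is 2 direct reports plus everyone under them: 1 + 1 = 2.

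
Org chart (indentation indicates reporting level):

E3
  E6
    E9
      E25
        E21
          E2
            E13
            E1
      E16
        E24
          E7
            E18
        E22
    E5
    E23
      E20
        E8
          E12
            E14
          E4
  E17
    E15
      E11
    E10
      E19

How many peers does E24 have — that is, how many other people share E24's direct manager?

1

E24 reports to E16. E16's other direct reports are E22 — 1 peer.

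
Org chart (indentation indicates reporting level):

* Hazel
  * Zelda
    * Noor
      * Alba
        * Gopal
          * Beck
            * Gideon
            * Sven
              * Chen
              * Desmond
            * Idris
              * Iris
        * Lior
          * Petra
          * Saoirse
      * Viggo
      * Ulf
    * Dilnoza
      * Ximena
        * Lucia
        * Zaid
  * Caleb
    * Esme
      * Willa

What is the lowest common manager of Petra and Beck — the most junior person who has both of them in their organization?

Petra's chain of managers is Lior, Alba, Noor, Zelda, Hazel. Beck's chain of managers is Gopal, Alba, Noor, Zelda, Hazel. The first manager that appears in both chains is Alba.

Alba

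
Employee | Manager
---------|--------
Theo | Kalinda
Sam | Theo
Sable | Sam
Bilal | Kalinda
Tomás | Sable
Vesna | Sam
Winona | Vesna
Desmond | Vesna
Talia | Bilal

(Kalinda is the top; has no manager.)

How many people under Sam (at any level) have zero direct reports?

3

The people in Sam's organization with no one reporting to them are Desmond, Winona, Tomás. That is 3.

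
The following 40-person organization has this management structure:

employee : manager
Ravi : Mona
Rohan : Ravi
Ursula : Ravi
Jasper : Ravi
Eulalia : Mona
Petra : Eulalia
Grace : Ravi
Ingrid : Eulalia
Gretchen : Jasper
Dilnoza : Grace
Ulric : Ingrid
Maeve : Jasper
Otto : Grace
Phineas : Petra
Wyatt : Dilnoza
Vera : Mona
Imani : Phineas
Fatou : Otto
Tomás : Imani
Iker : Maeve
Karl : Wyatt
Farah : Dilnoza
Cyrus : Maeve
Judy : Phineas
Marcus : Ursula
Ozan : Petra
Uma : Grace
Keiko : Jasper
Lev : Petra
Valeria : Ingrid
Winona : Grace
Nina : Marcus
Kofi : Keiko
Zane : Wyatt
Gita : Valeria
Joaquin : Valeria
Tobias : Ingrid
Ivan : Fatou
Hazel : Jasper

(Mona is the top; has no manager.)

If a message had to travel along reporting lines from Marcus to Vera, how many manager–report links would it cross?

4

Marcus is 3 levels below Mona, and Vera is 1 level below Mona (their lowest common manager). The shortest path runs up from Marcus to Mona and back down to Vera: 3 + 1 = 4 links.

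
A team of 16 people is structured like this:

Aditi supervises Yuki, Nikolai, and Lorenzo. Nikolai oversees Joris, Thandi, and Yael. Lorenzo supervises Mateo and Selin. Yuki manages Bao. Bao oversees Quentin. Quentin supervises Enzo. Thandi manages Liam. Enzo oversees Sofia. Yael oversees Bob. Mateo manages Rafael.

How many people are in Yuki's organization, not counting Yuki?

4

Yuki directly manages Bao. Under Bao: Quentin, Enzo, Sofia (3). That's 4 in total.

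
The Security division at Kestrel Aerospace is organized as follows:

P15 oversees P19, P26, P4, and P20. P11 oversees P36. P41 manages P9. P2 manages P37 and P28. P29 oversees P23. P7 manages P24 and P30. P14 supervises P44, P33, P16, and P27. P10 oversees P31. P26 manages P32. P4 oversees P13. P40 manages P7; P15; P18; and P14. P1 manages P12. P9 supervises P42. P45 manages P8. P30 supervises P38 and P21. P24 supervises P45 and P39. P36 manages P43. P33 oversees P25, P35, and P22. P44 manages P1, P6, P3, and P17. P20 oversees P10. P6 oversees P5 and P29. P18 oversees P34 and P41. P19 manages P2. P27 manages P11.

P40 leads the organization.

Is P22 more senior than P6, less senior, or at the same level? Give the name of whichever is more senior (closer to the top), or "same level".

Both P22 and P6 are 3 levels below P40.

same level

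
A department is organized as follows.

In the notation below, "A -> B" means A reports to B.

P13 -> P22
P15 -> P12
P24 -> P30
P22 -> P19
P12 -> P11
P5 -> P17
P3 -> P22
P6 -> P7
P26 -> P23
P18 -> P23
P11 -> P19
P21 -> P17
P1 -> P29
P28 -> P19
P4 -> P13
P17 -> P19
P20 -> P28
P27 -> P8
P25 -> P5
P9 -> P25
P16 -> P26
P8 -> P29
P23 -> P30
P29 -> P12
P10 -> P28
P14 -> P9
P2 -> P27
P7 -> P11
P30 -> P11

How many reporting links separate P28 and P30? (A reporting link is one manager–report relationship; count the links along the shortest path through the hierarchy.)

3

P28 is 1 level below P19, and P30 is 2 levels below P19 (their lowest common manager). The shortest path runs up from P28 to P19 and back down to P30: 1 + 2 = 3 links.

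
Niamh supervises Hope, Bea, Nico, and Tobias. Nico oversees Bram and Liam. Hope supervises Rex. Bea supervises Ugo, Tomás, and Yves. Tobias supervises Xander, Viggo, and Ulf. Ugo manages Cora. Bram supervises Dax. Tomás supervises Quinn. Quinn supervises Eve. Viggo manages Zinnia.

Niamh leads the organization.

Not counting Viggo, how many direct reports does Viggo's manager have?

2

Viggo reports to Tobias. Tobias's other direct reports are Xander, Ulf — 2 peers.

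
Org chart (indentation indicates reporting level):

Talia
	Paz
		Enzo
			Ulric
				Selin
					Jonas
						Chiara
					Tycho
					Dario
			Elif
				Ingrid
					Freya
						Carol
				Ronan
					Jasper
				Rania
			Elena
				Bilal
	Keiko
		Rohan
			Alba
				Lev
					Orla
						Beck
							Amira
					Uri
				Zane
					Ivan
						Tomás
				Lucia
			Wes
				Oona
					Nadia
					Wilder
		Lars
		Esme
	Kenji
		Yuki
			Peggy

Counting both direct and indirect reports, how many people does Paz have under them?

16

Paz directly manages Enzo. Under Enzo: Elena, Bilal, Elif, Rania, Ronan, Jasper, Ingrid, Freya, Carol, Ulric, Selin, Dario, Tycho, Jonas, Chiara (15). That's 16 in total.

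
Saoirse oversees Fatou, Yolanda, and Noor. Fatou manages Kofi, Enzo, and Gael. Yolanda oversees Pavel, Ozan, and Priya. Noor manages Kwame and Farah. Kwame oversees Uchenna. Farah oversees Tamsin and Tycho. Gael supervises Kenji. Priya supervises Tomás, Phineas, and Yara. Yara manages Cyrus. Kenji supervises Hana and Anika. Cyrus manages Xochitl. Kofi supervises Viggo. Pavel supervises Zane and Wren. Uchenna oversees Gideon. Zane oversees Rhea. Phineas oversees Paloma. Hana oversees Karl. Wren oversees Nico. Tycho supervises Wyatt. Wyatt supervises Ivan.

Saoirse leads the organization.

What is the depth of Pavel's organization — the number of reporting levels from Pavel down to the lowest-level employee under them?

2

The longest chain under Pavel runs Pavel → Wren → Nico, which is 2 levels below Pavel.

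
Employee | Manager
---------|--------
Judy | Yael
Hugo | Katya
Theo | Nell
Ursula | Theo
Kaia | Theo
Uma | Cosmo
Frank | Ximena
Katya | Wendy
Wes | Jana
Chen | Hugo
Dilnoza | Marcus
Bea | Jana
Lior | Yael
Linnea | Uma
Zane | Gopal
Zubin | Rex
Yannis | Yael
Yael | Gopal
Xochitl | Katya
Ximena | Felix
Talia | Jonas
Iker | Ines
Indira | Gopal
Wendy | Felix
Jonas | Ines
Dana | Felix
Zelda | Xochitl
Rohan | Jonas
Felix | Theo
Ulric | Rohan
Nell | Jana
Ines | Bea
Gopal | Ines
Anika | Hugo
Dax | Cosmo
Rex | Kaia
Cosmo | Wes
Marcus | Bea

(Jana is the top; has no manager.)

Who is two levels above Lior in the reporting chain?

Gopal

Lior reports to Yael, and Yael reports to Gopal. So Lior's skip-level manager is Gopal.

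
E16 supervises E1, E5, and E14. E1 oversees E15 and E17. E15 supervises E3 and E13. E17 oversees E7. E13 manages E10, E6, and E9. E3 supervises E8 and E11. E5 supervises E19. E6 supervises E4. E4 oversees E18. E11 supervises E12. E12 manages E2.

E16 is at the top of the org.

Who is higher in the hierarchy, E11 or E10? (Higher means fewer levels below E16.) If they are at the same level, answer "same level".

Both E11 and E10 are 4 levels below E16.

same level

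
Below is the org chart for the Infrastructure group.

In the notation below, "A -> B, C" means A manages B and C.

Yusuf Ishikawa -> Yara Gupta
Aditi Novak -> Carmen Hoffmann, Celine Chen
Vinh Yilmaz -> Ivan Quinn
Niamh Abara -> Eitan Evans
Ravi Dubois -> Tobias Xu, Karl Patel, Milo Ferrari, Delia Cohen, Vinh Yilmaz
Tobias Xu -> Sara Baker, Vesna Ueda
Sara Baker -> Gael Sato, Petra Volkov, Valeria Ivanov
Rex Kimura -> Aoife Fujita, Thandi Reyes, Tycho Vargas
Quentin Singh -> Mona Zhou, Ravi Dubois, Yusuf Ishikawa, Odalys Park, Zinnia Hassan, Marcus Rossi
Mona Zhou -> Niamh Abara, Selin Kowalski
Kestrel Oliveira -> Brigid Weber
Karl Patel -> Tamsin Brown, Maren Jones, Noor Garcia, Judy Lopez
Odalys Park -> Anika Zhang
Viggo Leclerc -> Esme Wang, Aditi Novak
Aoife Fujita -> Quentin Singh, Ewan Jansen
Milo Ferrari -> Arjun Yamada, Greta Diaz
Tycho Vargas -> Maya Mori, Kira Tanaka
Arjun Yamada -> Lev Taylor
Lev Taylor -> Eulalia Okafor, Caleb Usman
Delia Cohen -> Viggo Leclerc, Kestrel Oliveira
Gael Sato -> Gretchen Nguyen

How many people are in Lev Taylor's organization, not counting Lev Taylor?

Lev Taylor directly manages Eulalia Okafor, Caleb Usman. Eulalia Okafor has no reports. Caleb Usman has no reports. So Lev Taylor's organization is 2 direct reports plus everyone under them: 1 + 1 = 2.

2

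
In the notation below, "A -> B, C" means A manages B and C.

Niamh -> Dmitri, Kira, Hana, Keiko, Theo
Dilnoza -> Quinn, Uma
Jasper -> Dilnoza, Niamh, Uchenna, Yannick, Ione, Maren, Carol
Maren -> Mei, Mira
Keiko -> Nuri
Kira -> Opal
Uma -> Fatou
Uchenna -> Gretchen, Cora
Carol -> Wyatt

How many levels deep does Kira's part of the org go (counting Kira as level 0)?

1

The longest chain under Kira runs Kira → Opal, which is 1 level below Kira.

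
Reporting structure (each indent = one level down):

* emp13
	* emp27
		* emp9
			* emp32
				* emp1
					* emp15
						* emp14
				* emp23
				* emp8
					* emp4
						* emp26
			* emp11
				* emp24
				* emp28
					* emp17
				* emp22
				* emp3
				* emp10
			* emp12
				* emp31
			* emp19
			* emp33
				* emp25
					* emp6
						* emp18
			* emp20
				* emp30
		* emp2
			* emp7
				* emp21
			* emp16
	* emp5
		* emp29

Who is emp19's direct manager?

emp19 reports directly to emp9.

emp9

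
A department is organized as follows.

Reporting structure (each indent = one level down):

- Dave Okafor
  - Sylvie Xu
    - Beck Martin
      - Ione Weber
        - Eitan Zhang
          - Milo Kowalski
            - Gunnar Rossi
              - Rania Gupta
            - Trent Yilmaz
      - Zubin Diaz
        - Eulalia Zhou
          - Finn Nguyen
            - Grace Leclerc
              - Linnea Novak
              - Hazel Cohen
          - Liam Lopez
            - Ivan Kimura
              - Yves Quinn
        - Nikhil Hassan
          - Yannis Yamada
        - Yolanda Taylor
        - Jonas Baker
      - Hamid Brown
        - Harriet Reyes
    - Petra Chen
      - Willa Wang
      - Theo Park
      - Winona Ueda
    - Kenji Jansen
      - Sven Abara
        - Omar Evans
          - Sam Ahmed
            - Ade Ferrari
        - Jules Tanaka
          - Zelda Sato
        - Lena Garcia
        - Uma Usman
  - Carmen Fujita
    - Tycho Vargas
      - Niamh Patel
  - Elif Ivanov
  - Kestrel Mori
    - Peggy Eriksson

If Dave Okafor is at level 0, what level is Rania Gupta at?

7

Chain from Rania Gupta up to Dave Okafor: Rania Gupta → Gunnar Rossi → Milo Kowalski → Eitan Zhang → Ione Weber → Beck Martin → Sylvie Xu → Dave Okafor. That is 7 steps up, so Rania Gupta is 7 levels below Dave Okafor.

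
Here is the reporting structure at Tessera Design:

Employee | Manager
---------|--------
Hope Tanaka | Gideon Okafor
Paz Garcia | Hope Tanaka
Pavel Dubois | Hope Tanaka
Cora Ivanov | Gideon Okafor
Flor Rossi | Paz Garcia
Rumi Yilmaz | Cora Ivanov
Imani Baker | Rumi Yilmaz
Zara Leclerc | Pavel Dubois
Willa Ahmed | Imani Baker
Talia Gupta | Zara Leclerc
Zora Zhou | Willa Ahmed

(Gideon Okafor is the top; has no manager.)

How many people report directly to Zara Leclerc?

1

Zara Leclerc directly manages Talia Gupta. That is 1 direct report.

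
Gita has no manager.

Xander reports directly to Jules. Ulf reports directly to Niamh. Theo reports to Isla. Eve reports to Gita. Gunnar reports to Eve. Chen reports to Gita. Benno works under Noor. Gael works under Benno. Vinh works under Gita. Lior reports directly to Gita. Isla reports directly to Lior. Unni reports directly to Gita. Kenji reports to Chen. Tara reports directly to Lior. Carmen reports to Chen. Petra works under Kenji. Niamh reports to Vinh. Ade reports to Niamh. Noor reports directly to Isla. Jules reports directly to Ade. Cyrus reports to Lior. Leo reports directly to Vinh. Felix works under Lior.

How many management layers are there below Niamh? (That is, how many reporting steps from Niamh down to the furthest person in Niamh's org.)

3

The longest chain under Niamh runs Niamh → Ade → Jules → Xander, which is 3 levels below Niamh.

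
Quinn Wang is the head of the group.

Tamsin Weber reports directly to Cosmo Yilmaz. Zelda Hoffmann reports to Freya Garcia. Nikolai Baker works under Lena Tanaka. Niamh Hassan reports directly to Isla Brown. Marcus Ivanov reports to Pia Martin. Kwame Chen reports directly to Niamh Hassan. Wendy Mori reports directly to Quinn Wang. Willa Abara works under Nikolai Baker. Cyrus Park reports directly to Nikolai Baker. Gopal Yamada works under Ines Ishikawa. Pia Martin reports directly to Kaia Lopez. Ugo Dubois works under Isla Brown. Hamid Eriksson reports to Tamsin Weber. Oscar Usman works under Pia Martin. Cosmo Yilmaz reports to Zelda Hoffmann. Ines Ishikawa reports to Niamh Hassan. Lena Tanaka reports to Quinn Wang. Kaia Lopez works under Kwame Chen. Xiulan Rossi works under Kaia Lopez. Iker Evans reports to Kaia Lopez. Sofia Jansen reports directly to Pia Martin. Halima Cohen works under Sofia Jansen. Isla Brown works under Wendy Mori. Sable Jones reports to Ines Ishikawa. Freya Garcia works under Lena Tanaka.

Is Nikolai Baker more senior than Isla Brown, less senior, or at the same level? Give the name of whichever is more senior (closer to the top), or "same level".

Both Nikolai Baker and Isla Brown are 2 levels below Quinn Wang.

same level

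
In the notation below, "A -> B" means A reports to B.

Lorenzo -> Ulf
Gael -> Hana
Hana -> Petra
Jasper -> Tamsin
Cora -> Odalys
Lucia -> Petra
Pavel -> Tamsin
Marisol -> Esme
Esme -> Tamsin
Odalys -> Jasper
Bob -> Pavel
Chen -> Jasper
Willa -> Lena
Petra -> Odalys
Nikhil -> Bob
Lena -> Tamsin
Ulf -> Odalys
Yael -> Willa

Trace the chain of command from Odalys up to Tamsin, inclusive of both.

Odalys reports to Jasper. Jasper reports to Tamsin. Tamsin is at the top.

Odalys -> Jasper -> Tamsin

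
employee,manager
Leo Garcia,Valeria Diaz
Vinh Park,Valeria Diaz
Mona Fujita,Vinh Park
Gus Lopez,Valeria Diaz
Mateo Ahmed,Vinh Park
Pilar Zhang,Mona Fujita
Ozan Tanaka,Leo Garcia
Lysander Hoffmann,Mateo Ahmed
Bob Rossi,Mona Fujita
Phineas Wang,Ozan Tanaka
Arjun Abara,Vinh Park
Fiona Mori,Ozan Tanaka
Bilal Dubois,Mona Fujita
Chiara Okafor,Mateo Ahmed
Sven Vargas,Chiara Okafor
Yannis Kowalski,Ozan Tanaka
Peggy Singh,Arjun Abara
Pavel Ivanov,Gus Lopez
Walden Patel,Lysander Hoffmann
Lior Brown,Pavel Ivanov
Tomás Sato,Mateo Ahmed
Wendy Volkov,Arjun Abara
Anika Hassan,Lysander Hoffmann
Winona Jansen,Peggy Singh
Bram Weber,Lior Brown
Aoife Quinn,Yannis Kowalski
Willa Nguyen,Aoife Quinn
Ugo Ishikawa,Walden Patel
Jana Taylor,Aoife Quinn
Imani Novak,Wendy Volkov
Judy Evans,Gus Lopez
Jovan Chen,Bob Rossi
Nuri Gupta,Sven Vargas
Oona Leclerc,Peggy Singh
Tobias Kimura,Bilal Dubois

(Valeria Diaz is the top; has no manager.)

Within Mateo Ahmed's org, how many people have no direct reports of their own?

The people in Mateo Ahmed's organization with no one reporting to them are Tomás Sato, Nuri Gupta, Anika Hassan, Ugo Ishikawa. That is 4.

4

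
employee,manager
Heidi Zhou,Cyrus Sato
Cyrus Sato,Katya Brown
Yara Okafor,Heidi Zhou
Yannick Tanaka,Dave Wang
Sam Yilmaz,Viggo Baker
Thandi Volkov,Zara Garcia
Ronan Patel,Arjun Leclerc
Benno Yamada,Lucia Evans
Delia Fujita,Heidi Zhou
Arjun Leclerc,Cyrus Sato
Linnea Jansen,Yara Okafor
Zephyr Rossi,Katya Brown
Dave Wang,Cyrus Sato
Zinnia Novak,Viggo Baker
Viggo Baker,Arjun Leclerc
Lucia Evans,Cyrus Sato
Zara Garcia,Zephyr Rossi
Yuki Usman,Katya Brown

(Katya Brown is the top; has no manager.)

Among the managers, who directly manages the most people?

Direct-report counts: Katya Brown has 3; Cyrus Sato has 4; Lucia Evans has 1; Arjun Leclerc has 2; Viggo Baker has 2; Dave Wang has 1; Heidi Zhou has 2; Yara Okafor has 1; Zephyr Rossi has 1; Zara Garcia has 1. The largest is 4, held by Cyrus Sato.

Cyrus Sato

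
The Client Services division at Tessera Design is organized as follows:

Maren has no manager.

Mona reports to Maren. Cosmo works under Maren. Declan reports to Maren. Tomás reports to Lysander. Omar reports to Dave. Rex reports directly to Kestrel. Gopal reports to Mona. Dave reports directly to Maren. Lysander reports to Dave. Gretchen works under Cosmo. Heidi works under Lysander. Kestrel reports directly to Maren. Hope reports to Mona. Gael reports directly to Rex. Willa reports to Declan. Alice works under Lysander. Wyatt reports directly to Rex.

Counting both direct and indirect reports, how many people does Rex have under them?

2

Rex directly manages Gael, Wyatt. Gael has no reports. Wyatt has no reports. So Rex's organization is 2 direct reports plus everyone under them: 1 + 1 = 2.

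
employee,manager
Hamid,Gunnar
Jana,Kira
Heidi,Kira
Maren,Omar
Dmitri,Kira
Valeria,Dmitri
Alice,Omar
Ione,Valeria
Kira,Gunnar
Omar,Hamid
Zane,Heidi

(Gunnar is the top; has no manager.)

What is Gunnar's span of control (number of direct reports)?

2

Gunnar directly manages Hamid, Kira. That is 2 direct reports.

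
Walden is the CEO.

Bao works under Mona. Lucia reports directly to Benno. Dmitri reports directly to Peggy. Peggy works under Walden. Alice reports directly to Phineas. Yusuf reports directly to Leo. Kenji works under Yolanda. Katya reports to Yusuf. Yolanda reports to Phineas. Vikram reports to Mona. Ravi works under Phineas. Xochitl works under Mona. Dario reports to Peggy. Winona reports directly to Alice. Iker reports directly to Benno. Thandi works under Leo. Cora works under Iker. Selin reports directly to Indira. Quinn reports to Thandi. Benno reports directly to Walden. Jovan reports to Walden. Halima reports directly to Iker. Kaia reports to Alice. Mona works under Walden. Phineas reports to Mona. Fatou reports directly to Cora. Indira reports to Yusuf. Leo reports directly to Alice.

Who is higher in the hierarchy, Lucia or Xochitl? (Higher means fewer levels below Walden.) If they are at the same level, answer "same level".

Both Lucia and Xochitl are 2 levels below Walden.

same level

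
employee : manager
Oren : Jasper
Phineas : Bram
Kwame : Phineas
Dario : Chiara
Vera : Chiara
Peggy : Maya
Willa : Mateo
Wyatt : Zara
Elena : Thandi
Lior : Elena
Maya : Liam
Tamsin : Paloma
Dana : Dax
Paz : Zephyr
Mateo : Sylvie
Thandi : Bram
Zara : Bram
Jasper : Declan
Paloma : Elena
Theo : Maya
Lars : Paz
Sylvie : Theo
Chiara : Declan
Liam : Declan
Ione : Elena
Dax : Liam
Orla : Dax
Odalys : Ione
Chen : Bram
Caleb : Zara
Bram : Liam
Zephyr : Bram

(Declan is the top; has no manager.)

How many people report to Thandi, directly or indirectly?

6

Thandi directly manages Elena. Under Elena: Paloma, Tamsin, Ione, Odalys, Lior (5). That's 6 in total.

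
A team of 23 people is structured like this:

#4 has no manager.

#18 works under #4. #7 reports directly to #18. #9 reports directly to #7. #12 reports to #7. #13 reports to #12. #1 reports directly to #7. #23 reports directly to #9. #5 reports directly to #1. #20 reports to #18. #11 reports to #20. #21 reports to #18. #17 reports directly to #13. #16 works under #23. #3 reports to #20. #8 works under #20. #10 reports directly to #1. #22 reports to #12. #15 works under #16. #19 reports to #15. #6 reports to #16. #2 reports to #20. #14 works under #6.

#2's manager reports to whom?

#18

#2 reports to #20, and #20 reports to #18. So #2's skip-level manager is #18.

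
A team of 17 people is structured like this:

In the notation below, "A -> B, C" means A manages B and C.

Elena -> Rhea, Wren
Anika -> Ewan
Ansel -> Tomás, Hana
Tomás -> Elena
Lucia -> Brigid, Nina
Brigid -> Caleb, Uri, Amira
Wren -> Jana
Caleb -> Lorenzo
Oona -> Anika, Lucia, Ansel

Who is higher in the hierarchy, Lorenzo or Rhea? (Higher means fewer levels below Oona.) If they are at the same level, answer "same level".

same level

Both Lorenzo and Rhea are 4 levels below Oona.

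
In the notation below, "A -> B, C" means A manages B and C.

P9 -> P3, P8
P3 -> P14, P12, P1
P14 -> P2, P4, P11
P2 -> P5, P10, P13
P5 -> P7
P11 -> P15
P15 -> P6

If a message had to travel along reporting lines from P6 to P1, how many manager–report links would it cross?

P6 is 4 levels below P3, and P1 is 1 level below P3 (their lowest common manager). The shortest path runs up from P6 to P3 and back down to P1: 4 + 1 = 5 links.

5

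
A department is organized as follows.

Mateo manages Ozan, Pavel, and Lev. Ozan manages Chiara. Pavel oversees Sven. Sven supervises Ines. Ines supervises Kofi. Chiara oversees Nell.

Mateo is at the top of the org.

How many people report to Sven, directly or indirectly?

2

Sven directly manages Ines. Under Ines: Kofi (1). That's 2 in total.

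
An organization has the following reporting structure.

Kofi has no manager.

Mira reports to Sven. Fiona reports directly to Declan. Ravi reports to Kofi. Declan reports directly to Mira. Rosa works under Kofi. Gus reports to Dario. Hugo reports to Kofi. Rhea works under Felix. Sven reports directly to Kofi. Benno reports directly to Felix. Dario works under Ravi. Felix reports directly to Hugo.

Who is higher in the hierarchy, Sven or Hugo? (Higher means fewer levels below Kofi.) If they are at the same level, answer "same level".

Both Sven and Hugo are 1 level below Kofi.

same level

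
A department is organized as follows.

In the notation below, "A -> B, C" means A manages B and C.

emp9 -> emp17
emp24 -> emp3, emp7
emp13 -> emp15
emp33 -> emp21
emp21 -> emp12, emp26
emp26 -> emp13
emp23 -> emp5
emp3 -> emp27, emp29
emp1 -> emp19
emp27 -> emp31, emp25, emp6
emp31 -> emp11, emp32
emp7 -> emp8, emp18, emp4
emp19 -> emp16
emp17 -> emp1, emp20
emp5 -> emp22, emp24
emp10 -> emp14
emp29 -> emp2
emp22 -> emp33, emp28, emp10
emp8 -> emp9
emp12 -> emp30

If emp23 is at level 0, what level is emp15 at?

7

Chain from emp15 up to emp23: emp15 → emp13 → emp26 → emp21 → emp33 → emp22 → emp5 → emp23. That is 7 steps up, so emp15 is 7 levels below emp23.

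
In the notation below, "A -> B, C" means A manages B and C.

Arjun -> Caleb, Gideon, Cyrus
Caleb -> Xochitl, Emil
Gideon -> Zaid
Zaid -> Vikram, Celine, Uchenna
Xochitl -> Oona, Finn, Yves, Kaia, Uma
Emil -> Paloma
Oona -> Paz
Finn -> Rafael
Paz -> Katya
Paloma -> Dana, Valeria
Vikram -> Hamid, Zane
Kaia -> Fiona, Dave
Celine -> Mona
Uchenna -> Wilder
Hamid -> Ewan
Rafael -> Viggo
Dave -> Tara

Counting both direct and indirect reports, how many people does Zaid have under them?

Zaid directly manages Vikram, Celine, Uchenna. Under Vikram: Zane, Hamid, Ewan (3). Under Celine: Mona (1). Under Uchenna: Wilder (1). So Zaid's organization is 3 direct reports plus everyone under them: 4 + 2 + 2 = 8.

8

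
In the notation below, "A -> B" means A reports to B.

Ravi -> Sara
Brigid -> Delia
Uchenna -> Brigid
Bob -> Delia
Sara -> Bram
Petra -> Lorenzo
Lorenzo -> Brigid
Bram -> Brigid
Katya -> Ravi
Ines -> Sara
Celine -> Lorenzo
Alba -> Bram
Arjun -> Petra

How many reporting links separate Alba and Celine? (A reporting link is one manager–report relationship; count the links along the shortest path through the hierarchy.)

Alba is 2 levels below Brigid, and Celine is 2 levels below Brigid (their lowest common manager). The shortest path runs up from Alba to Brigid and back down to Celine: 2 + 2 = 4 links.

4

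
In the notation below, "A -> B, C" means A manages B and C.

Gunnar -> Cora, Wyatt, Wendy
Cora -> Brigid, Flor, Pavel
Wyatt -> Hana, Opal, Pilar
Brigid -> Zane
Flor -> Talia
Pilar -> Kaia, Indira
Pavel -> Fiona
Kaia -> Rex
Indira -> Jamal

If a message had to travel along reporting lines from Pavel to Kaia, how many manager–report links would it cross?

5

Pavel is 2 levels below Gunnar, and Kaia is 3 levels below Gunnar (their lowest common manager). The shortest path runs up from Pavel to Gunnar and back down to Kaia: 2 + 3 = 5 links.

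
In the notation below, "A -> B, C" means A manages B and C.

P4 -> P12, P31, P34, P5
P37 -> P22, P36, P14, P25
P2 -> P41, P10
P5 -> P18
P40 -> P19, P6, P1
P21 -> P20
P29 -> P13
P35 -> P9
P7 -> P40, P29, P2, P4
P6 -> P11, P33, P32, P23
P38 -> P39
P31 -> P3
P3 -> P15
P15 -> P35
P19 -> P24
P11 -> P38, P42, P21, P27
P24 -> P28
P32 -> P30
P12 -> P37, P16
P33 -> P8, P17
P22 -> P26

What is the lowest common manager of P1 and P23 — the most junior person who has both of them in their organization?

P40

P1's chain of managers is P40, P7. P23's chain of managers is P6, P40, P7. The first manager that appears in both chains is P40.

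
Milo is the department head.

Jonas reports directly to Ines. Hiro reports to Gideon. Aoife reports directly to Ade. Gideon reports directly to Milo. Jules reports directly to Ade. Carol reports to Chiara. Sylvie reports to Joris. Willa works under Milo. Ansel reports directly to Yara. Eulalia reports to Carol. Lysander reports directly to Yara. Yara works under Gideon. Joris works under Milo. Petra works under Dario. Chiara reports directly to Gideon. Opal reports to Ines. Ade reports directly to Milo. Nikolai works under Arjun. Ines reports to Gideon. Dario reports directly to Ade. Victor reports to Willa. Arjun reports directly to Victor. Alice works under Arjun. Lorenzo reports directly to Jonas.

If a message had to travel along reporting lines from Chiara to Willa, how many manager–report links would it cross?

Chiara is 2 levels below Milo, and Willa is 1 level below Milo (their lowest common manager). The shortest path runs up from Chiara to Milo and back down to Willa: 2 + 1 = 3 links.

3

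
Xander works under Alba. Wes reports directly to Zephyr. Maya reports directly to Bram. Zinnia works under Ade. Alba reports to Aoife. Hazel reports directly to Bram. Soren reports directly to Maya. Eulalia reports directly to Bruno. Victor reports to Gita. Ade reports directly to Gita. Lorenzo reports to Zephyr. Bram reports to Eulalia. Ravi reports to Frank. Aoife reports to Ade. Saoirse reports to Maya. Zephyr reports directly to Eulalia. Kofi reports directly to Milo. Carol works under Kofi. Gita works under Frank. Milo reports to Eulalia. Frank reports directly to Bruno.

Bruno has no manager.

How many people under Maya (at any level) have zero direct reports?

The people in Maya's organization with no one reporting to them are Saoirse, Soren. That is 2.

2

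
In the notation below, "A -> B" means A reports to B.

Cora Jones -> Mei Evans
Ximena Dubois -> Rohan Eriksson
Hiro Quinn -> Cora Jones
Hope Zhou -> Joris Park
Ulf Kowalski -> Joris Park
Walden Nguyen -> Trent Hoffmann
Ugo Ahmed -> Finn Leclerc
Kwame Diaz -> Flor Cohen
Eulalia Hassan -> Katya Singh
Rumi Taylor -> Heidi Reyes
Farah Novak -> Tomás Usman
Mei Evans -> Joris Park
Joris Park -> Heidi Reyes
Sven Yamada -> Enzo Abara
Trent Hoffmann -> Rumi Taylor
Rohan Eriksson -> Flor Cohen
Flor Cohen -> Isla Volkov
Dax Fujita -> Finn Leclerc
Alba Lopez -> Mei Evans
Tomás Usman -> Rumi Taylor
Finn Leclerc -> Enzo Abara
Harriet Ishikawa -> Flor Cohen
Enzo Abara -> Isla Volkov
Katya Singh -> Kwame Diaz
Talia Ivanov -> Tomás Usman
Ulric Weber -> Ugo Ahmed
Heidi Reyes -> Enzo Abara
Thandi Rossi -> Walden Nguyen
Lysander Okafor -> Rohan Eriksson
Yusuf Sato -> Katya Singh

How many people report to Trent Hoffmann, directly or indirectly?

Trent Hoffmann directly manages Walden Nguyen. Under Walden Nguyen: Thandi Rossi (1). That's 2 in total.

2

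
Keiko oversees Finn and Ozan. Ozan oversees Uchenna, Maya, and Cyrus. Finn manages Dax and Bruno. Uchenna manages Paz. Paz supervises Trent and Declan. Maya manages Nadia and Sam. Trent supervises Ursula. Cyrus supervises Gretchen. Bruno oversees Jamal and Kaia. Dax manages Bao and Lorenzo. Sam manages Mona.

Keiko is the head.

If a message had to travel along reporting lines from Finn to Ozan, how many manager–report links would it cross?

2

Finn is 1 level below Keiko, and Ozan is 1 level below Keiko (their lowest common manager). The shortest path runs up from Finn to Keiko and back down to Ozan: 1 + 1 = 2 links.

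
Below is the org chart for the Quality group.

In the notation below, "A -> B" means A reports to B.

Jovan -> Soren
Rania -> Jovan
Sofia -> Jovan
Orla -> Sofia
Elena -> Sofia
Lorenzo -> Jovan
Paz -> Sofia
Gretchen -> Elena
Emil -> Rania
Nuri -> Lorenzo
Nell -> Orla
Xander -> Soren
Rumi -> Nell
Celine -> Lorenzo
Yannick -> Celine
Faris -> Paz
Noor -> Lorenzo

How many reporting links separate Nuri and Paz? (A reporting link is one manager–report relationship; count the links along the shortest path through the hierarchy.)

Nuri is 2 levels below Jovan, and Paz is 2 levels below Jovan (their lowest common manager). The shortest path runs up from Nuri to Jovan and back down to Paz: 2 + 2 = 4 links.

4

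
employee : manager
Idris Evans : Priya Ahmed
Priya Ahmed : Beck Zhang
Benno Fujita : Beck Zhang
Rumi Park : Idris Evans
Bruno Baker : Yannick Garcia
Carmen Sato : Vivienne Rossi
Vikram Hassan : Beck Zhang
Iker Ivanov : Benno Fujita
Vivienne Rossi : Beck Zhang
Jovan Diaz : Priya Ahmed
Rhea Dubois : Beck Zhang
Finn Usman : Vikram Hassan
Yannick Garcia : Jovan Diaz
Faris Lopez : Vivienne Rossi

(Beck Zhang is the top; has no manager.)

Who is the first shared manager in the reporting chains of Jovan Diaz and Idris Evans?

Jovan Diaz's chain of managers is Priya Ahmed, Beck Zhang. Idris Evans's chain of managers is Priya Ahmed, Beck Zhang. The first manager that appears in both chains is Priya Ahmed.

Priya Ahmed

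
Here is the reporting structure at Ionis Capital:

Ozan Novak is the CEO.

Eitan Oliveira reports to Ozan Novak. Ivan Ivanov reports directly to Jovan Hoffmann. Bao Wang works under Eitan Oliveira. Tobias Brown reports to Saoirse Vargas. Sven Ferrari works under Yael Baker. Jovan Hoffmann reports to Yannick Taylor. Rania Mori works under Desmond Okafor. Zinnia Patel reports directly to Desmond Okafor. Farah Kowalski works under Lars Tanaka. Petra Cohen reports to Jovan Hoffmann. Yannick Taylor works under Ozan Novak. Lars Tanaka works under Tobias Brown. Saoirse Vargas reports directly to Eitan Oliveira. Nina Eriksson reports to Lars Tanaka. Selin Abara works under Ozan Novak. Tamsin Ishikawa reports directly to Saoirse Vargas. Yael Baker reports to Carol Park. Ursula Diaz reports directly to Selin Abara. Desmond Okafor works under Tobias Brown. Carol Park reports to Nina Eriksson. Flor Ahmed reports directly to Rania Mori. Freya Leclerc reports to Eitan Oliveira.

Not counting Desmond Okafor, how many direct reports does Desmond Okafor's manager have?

1

Desmond Okafor reports to Tobias Brown. Tobias Brown's other direct reports are Lars Tanaka — 1 peer.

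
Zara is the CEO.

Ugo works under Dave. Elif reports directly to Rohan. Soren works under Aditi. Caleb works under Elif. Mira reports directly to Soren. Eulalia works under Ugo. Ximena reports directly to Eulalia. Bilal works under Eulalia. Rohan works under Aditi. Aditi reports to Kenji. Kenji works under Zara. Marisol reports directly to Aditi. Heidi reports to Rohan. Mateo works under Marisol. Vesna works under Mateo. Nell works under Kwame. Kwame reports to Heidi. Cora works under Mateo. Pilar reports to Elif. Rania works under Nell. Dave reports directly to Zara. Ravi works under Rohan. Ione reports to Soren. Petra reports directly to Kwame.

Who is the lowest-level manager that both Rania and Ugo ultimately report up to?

Rania's chain of managers is Nell, Kwame, Heidi, Rohan, Aditi, Kenji, Zara. Ugo's chain of managers is Dave, Zara. The first manager that appears in both chains is Zara.

Zara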